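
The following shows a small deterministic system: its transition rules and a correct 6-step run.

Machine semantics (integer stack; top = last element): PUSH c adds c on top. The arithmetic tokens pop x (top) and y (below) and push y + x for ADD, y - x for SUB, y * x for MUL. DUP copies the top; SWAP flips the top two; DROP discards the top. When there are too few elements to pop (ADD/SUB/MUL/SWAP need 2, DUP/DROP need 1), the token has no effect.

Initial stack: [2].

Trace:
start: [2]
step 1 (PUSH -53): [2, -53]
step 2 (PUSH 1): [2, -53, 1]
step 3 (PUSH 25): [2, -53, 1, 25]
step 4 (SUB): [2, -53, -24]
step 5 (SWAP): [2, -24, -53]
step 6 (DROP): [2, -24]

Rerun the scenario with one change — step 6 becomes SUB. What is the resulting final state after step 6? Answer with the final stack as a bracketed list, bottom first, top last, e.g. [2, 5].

[2, 29]

(re-executing from step 6 with the substitution; state before step 6: [2, -24, -53])
step 6 (SUB): [2, 29]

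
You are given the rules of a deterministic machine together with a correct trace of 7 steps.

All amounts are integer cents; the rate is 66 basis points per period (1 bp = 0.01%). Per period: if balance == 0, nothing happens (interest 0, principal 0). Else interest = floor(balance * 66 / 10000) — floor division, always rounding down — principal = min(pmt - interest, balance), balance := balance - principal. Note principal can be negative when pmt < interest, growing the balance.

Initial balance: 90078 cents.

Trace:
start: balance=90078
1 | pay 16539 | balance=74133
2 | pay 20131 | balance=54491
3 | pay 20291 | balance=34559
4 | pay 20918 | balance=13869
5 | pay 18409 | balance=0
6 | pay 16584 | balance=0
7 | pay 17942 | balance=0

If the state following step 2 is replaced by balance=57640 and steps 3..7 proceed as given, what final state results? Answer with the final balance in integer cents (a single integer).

0

state after step 2 := balance=57640
3 | pay 20291 | balance=37729
4 | pay 20918 | balance=17060
5 | pay 18409 | balance=0
6 | pay 16584 | balance=0
7 | pay 17942 | balance=0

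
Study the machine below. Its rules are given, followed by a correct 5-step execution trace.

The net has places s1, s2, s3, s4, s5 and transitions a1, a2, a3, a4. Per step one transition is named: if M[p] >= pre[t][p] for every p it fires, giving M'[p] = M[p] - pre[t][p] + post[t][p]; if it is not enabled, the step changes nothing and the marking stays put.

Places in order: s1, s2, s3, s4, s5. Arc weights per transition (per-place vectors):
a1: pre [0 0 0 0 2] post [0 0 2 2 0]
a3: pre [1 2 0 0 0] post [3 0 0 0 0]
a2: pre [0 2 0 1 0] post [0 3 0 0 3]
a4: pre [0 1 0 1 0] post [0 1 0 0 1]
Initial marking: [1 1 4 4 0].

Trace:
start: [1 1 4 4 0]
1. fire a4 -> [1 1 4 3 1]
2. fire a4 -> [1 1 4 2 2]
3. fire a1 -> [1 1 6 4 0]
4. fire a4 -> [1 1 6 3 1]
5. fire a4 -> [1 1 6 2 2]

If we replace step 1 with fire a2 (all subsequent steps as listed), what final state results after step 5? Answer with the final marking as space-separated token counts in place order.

(re-executing from step 1 with the substitution; state before step 1: [1 1 4 4 0])
1. fire a2 -> [1 1 4 4 0]
2. fire a4 -> [1 1 4 3 1]
3. fire a1 -> [1 1 4 3 1]
4. fire a4 -> [1 1 4 2 2]
5. fire a4 -> [1 1 4 1 3]

1 1 4 1 3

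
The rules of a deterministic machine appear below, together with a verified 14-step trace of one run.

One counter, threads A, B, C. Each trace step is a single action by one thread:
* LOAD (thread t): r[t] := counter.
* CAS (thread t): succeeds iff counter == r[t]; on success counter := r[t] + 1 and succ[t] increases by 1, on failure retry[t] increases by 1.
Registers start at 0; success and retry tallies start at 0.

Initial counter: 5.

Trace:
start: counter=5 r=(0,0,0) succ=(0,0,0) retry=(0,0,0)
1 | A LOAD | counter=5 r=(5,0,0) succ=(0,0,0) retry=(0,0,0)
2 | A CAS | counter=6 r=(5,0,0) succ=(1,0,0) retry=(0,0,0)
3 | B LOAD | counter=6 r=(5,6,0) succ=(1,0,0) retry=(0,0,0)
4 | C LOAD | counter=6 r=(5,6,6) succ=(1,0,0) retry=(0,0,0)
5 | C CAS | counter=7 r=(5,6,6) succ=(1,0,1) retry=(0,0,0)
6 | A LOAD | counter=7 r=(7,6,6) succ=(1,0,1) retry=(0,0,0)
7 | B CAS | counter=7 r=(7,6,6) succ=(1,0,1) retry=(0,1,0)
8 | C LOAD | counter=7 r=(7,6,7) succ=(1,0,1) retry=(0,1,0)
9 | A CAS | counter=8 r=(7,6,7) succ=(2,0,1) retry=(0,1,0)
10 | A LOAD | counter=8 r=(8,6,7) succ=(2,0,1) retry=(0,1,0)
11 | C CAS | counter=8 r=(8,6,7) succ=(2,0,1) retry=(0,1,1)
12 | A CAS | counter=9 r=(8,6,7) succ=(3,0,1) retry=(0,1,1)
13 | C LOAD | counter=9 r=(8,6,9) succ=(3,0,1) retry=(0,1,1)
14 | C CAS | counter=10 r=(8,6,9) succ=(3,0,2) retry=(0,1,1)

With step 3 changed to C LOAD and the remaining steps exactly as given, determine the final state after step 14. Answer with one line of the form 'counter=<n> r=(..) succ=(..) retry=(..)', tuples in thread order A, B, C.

(re-executing from step 3 with the substitution; state before step 3: counter=6 r=(5,0,0) succ=(1,0,0) retry=(0,0,0))
3 | C LOAD | counter=6 r=(5,0,6) succ=(1,0,0) retry=(0,0,0)
4 | C LOAD | counter=6 r=(5,0,6) succ=(1,0,0) retry=(0,0,0)
5 | C CAS | counter=7 r=(5,0,6) succ=(1,0,1) retry=(0,0,0)
6 | A LOAD | counter=7 r=(7,0,6) succ=(1,0,1) retry=(0,0,0)
7 | B CAS | counter=7 r=(7,0,6) succ=(1,0,1) retry=(0,1,0)
8 | C LOAD | counter=7 r=(7,0,7) succ=(1,0,1) retry=(0,1,0)
9 | A CAS | counter=8 r=(7,0,7) succ=(2,0,1) retry=(0,1,0)
10 | A LOAD | counter=8 r=(8,0,7) succ=(2,0,1) retry=(0,1,0)
11 | C CAS | counter=8 r=(8,0,7) succ=(2,0,1) retry=(0,1,1)
12 | A CAS | counter=9 r=(8,0,7) succ=(3,0,1) retry=(0,1,1)
13 | C LOAD | counter=9 r=(8,0,9) succ=(3,0,1) retry=(0,1,1)
14 | C CAS | counter=10 r=(8,0,9) succ=(3,0,2) retry=(0,1,1)

counter=10 r=(8,0,9) succ=(3,0,2) retry=(0,1,1)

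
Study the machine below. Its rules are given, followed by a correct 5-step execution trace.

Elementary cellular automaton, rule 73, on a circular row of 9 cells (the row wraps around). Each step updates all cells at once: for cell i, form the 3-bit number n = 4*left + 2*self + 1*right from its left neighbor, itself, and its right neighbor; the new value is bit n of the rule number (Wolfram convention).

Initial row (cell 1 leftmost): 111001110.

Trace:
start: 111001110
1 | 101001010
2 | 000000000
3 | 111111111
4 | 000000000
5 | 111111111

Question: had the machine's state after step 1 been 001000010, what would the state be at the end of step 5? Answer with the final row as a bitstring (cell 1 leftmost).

001011010

state after step 1 := 001000010
2 | 100011000
3 | 001011010
4 | 100011000
5 | 001011010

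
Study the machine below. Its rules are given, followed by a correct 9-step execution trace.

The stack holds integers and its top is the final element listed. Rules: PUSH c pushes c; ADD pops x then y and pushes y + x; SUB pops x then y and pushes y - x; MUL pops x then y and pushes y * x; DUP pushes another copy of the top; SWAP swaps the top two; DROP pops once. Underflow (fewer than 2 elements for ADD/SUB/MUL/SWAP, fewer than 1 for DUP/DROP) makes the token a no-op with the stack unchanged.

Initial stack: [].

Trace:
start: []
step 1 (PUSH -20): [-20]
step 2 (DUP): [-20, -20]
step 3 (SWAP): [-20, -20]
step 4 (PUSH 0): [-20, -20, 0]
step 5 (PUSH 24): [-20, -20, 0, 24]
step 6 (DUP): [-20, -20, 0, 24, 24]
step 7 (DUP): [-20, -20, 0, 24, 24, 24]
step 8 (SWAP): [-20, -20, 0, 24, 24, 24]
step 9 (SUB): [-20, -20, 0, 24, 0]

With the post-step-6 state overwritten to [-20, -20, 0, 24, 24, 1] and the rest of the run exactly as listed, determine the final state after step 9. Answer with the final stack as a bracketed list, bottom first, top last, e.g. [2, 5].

[-20, -20, 0, 24, 24, 0]

state after step 6 := [-20, -20, 0, 24, 24, 1]
step 7 (DUP): [-20, -20, 0, 24, 24, 1, 1]
step 8 (SWAP): [-20, -20, 0, 24, 24, 1, 1]
step 9 (SUB): [-20, -20, 0, 24, 24, 0]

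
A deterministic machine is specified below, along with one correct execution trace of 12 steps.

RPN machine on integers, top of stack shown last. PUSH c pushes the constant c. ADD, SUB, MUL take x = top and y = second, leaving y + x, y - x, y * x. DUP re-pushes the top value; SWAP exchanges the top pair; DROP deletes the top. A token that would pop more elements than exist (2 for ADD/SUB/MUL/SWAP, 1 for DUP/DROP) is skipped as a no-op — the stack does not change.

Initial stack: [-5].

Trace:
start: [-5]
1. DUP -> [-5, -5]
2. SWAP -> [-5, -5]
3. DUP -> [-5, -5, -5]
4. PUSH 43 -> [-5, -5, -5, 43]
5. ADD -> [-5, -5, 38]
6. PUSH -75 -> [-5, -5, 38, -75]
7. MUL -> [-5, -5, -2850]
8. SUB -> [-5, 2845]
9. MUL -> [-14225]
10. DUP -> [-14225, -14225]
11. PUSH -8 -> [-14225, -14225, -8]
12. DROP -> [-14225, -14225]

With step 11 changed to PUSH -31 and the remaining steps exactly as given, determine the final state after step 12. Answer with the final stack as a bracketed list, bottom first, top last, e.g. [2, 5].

(re-executing from step 11 with the substitution; state before step 11: [-14225, -14225])
11. PUSH -31 -> [-14225, -14225, -31]
12. DROP -> [-14225, -14225]

[-14225, -14225]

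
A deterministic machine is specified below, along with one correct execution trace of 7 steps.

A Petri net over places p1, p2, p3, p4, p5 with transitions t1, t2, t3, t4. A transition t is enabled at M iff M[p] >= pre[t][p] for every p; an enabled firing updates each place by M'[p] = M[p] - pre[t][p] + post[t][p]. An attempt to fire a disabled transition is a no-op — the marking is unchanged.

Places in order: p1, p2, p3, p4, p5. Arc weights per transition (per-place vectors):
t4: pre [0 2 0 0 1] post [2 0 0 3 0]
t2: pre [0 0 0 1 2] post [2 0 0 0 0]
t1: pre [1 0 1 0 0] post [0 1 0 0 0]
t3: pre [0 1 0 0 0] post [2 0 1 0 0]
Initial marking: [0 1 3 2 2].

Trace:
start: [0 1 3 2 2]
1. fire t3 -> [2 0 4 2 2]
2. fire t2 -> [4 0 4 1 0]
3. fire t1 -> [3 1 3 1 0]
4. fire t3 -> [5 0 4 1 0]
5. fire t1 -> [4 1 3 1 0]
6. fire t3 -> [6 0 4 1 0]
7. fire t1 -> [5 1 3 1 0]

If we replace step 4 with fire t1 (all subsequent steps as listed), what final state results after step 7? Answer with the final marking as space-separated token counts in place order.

2 3 1 1 0

(re-executing from step 4 with the substitution; state before step 4: [3 1 3 1 0])
4. fire t1 -> [2 2 2 1 0]
5. fire t1 -> [1 3 1 1 0]
6. fire t3 -> [3 2 2 1 0]
7. fire t1 -> [2 3 1 1 0]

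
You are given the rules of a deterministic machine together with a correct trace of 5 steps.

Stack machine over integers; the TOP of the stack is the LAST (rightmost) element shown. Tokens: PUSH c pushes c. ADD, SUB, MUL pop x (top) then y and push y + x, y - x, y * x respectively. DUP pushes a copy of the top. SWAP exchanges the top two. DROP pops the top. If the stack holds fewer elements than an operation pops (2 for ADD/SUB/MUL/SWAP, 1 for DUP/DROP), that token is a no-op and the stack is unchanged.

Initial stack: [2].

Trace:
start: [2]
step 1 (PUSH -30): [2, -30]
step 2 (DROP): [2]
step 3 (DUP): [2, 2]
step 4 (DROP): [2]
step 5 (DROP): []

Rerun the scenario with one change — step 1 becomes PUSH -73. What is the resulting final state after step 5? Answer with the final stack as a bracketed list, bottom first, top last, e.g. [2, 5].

(re-executing from step 1 with the substitution; state before step 1: [2])
step 1 (PUSH -73): [2, -73]
step 2 (DROP): [2]
step 3 (DUP): [2, 2]
step 4 (DROP): [2]
step 5 (DROP): []

[]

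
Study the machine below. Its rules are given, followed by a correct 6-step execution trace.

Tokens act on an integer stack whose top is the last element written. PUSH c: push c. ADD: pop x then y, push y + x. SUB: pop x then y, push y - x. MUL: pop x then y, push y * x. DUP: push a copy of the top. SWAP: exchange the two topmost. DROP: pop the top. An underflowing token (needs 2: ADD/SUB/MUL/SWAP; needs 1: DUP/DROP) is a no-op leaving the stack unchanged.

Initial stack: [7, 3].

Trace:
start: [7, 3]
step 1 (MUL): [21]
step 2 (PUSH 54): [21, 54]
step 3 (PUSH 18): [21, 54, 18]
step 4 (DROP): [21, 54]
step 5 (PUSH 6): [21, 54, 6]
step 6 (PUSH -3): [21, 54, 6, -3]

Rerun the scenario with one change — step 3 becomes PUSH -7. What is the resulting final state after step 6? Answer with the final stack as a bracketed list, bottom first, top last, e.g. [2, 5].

(re-executing from step 3 with the substitution; state before step 3: [21, 54])
step 3 (PUSH -7): [21, 54, -7]
step 4 (DROP): [21, 54]
step 5 (PUSH 6): [21, 54, 6]
step 6 (PUSH -3): [21, 54, 6, -3]

[21, 54, 6, -3]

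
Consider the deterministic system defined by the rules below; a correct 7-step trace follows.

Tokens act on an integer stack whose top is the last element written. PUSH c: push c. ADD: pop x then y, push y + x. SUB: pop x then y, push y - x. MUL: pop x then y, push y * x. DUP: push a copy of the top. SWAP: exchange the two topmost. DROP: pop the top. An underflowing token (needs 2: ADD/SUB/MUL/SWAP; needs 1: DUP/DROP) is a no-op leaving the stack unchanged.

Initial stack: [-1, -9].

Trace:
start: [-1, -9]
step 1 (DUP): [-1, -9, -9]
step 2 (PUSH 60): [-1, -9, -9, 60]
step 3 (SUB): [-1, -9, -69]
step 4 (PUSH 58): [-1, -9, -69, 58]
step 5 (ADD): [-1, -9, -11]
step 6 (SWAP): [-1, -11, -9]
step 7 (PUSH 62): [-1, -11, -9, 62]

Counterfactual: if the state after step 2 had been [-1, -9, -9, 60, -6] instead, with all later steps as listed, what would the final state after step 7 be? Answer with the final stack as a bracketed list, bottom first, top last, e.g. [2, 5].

state after step 2 := [-1, -9, -9, 60, -6]
step 3 (SUB): [-1, -9, -9, 66]
step 4 (PUSH 58): [-1, -9, -9, 66, 58]
step 5 (ADD): [-1, -9, -9, 124]
step 6 (SWAP): [-1, -9, 124, -9]
step 7 (PUSH 62): [-1, -9, 124, -9, 62]

[-1, -9, 124, -9, 62]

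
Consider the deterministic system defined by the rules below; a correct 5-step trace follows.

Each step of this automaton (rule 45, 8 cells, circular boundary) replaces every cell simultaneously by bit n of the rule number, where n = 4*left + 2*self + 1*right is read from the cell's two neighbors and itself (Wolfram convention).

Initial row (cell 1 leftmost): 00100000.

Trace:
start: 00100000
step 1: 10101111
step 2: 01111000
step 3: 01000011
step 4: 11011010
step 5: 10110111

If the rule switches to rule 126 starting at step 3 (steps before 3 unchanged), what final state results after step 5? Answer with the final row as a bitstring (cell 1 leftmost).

(re-executing steps 3..5 under rule 126; state before step 3: 01111000)
step 3: 11001100
step 4: 11111111
step 5: 00000000

00000000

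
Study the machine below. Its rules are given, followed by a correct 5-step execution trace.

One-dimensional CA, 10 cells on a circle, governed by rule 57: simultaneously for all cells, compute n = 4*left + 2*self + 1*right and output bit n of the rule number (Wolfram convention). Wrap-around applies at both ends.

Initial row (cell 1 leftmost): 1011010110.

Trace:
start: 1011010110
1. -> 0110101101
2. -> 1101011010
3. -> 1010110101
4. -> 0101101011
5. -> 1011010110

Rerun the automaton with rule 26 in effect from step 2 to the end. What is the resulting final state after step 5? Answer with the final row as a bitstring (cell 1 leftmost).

1011010110

(re-executing steps 2..5 under rule 26; state before step 2: 0110101101)
2. -> 0100001000
3. -> 1010010100
4. -> 0001100011
5. -> 1011010110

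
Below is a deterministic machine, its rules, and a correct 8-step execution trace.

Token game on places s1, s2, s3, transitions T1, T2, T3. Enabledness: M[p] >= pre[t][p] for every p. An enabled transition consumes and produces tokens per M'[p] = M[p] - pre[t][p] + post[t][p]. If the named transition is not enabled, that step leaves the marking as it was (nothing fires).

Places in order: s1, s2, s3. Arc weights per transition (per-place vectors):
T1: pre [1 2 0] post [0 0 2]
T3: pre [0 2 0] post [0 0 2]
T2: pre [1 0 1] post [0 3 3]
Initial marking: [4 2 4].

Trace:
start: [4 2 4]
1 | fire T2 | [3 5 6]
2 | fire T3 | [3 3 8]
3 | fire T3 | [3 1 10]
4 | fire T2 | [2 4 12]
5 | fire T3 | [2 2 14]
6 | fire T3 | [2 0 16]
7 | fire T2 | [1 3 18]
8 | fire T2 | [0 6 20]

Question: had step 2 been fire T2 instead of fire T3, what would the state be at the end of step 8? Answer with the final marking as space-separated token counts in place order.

(re-executing from step 2 with the substitution; state before step 2: [3 5 6])
2 | fire T2 | [2 8 8]
3 | fire T3 | [2 6 10]
4 | fire T2 | [1 9 12]
5 | fire T3 | [1 7 14]
6 | fire T3 | [1 5 16]
7 | fire T2 | [0 8 18]
8 | fire T2 | [0 8 18]

0 8 18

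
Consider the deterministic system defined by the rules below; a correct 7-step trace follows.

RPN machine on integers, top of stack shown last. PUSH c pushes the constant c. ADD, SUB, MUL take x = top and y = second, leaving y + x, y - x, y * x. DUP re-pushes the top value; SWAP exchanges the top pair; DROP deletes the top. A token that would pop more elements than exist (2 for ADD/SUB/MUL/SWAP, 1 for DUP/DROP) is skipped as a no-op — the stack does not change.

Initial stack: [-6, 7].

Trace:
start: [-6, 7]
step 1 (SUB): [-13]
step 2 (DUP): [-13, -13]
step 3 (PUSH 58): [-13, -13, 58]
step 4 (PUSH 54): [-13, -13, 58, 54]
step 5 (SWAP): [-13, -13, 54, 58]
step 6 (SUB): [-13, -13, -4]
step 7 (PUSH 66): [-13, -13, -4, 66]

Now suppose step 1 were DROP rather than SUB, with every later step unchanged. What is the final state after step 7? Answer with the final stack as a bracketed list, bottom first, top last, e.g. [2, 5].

[-6, -6, -4, 66]

(re-executing from step 1 with the substitution; state before step 1: [-6, 7])
step 1 (DROP): [-6]
step 2 (DUP): [-6, -6]
step 3 (PUSH 58): [-6, -6, 58]
step 4 (PUSH 54): [-6, -6, 58, 54]
step 5 (SWAP): [-6, -6, 54, 58]
step 6 (SUB): [-6, -6, -4]
step 7 (PUSH 66): [-6, -6, -4, 66]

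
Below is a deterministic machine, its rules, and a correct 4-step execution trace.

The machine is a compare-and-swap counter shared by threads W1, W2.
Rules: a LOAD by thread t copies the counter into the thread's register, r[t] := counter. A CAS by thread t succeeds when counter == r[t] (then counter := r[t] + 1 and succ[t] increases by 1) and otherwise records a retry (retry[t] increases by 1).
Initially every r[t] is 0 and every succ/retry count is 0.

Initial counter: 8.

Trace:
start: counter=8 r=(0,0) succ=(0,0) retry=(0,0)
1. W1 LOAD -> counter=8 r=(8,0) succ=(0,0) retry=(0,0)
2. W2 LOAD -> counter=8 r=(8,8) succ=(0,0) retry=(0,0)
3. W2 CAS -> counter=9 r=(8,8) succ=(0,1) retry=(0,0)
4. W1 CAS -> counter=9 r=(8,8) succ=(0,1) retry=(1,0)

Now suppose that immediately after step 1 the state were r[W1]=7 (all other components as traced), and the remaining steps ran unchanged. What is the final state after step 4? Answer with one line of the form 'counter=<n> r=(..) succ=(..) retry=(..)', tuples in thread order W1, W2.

counter=9 r=(7,8) succ=(0,1) retry=(1,0)

state after step 1 := counter=8 r=(7,0) succ=(0,0) retry=(0,0)
2. W2 LOAD -> counter=8 r=(7,8) succ=(0,0) retry=(0,0)
3. W2 CAS -> counter=9 r=(7,8) succ=(0,1) retry=(0,0)
4. W1 CAS -> counter=9 r=(7,8) succ=(0,1) retry=(1,0)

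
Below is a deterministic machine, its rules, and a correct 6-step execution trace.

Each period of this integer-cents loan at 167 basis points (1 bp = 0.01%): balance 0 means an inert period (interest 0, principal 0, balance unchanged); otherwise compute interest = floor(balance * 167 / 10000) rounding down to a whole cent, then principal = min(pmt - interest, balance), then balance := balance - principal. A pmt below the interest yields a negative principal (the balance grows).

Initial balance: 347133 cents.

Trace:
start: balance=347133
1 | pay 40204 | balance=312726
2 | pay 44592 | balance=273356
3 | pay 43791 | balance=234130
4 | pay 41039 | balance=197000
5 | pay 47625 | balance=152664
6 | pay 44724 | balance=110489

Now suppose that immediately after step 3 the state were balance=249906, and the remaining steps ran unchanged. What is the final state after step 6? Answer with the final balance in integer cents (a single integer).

127069

state after step 3 := balance=249906
4 | pay 41039 | balance=213040
5 | pay 47625 | balance=168972
6 | pay 44724 | balance=127069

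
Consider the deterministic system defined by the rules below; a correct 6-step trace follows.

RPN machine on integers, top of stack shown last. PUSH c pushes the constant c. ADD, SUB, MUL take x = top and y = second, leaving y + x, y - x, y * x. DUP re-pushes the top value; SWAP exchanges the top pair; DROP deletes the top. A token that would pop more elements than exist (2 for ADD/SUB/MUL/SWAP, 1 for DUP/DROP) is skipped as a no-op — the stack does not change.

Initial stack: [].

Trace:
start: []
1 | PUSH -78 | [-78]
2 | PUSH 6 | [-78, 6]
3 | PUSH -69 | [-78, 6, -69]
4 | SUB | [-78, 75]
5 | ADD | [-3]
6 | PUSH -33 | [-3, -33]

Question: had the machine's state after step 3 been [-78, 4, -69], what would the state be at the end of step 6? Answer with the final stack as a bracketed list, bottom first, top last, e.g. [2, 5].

state after step 3 := [-78, 4, -69]
4 | SUB | [-78, 73]
5 | ADD | [-5]
6 | PUSH -33 | [-5, -33]

[-5, -33]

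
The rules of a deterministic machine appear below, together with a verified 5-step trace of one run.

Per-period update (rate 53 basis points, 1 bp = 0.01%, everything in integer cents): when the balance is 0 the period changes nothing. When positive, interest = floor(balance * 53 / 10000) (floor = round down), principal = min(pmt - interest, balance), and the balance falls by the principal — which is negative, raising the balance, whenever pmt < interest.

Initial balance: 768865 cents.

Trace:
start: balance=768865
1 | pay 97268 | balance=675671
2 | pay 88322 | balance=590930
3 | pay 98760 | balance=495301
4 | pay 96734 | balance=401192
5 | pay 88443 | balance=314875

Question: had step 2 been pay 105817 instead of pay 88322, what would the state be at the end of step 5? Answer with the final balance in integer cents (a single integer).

297100

(re-executing from step 2 with the substitution; state before step 2: balance=675671)
2 | pay 105817 | balance=573435
3 | pay 98760 | balance=477714
4 | pay 96734 | balance=383511
5 | pay 88443 | balance=297100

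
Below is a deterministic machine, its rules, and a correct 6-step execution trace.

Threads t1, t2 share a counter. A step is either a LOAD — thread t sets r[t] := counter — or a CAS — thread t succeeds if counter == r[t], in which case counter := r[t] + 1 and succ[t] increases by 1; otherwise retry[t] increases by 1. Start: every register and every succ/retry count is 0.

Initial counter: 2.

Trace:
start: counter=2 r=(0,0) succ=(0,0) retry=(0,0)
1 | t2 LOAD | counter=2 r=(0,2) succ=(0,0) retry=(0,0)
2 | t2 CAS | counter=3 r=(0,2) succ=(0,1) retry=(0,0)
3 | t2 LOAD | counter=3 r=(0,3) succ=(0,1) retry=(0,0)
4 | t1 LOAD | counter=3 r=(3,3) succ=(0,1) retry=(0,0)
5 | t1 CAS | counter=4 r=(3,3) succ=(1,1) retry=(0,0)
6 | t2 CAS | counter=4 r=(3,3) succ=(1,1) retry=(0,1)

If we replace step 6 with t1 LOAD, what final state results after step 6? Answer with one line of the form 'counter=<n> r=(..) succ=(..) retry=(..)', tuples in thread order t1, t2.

(re-executing from step 6 with the substitution; state before step 6: counter=4 r=(3,3) succ=(1,1) retry=(0,0))
6 | t1 LOAD | counter=4 r=(4,3) succ=(1,1) retry=(0,0)

counter=4 r=(4,3) succ=(1,1) retry=(0,0)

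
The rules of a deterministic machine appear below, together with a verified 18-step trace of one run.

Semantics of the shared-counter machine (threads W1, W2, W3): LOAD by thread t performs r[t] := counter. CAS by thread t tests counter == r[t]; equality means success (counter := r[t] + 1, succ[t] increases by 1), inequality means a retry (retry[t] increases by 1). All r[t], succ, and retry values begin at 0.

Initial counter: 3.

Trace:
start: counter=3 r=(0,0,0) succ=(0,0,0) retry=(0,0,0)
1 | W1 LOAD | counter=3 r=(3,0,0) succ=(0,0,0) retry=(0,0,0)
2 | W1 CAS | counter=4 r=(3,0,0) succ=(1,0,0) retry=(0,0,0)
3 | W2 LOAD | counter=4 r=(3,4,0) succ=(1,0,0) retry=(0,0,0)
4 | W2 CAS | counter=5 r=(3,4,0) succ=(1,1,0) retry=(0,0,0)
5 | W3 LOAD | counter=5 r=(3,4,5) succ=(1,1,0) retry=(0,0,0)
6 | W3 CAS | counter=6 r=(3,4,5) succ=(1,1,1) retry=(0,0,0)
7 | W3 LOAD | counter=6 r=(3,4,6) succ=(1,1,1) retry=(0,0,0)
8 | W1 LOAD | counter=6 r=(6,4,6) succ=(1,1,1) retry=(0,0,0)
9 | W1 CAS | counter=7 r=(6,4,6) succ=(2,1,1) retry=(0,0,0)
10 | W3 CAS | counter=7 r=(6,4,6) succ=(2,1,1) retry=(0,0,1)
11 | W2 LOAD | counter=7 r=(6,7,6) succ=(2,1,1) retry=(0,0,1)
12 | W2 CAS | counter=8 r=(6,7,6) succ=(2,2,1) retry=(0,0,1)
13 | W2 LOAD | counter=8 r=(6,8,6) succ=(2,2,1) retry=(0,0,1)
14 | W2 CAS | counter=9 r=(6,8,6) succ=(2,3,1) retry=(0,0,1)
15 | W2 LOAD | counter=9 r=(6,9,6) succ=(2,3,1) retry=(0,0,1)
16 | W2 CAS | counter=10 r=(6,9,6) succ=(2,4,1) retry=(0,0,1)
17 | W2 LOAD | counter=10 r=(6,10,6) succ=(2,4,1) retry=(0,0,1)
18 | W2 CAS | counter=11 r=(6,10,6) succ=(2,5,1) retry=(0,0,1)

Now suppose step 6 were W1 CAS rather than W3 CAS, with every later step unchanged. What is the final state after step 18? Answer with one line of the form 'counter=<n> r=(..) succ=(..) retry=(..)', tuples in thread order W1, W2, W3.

counter=10 r=(5,9,5) succ=(2,5,0) retry=(1,0,1)

(re-executing from step 6 with the substitution; state before step 6: counter=5 r=(3,4,5) succ=(1,1,0) retry=(0,0,0))
6 | W1 CAS | counter=5 r=(3,4,5) succ=(1,1,0) retry=(1,0,0)
7 | W3 LOAD | counter=5 r=(3,4,5) succ=(1,1,0) retry=(1,0,0)
8 | W1 LOAD | counter=5 r=(5,4,5) succ=(1,1,0) retry=(1,0,0)
9 | W1 CAS | counter=6 r=(5,4,5) succ=(2,1,0) retry=(1,0,0)
10 | W3 CAS | counter=6 r=(5,4,5) succ=(2,1,0) retry=(1,0,1)
11 | W2 LOAD | counter=6 r=(5,6,5) succ=(2,1,0) retry=(1,0,1)
12 | W2 CAS | counter=7 r=(5,6,5) succ=(2,2,0) retry=(1,0,1)
13 | W2 LOAD | counter=7 r=(5,7,5) succ=(2,2,0) retry=(1,0,1)
14 | W2 CAS | counter=8 r=(5,7,5) succ=(2,3,0) retry=(1,0,1)
15 | W2 LOAD | counter=8 r=(5,8,5) succ=(2,3,0) retry=(1,0,1)
16 | W2 CAS | counter=9 r=(5,8,5) succ=(2,4,0) retry=(1,0,1)
17 | W2 LOAD | counter=9 r=(5,9,5) succ=(2,4,0) retry=(1,0,1)
18 | W2 CAS | counter=10 r=(5,9,5) succ=(2,5,0) retry=(1,0,1)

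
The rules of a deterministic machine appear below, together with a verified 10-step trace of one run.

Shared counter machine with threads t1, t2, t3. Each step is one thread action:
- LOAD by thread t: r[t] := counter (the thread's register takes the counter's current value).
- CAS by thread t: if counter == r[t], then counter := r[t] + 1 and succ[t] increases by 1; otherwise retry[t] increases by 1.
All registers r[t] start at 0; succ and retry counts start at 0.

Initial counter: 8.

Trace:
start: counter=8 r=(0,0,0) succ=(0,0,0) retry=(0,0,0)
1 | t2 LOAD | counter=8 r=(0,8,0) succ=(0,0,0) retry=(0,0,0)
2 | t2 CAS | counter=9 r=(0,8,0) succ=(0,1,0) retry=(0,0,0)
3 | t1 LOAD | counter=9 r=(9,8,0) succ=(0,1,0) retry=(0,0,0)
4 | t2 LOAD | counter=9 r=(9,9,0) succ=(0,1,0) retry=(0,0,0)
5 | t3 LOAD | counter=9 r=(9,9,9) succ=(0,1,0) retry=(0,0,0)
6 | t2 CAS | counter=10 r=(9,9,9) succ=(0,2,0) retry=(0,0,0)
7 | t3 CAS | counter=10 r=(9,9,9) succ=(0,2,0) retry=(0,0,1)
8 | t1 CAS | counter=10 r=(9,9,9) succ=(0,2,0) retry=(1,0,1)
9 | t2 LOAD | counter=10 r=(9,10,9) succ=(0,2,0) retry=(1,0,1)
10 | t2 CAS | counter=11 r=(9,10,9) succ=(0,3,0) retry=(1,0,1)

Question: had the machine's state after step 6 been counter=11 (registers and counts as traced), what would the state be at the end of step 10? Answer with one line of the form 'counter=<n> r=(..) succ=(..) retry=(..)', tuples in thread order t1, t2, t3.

counter=12 r=(9,11,9) succ=(0,3,0) retry=(1,0,1)

state after step 6 := counter=11 r=(9,9,9) succ=(0,2,0) retry=(0,0,0)
7 | t3 CAS | counter=11 r=(9,9,9) succ=(0,2,0) retry=(0,0,1)
8 | t1 CAS | counter=11 r=(9,9,9) succ=(0,2,0) retry=(1,0,1)
9 | t2 LOAD | counter=11 r=(9,11,9) succ=(0,2,0) retry=(1,0,1)
10 | t2 CAS | counter=12 r=(9,11,9) succ=(0,3,0) retry=(1,0,1)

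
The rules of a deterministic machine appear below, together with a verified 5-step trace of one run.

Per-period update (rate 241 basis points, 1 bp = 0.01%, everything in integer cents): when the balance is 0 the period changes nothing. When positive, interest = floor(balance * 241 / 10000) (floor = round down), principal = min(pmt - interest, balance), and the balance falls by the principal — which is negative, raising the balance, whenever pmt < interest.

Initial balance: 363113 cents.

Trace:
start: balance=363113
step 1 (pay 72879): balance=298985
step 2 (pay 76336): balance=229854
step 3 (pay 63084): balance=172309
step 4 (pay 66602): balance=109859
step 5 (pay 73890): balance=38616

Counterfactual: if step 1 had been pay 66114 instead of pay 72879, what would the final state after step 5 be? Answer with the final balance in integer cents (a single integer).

(re-executing from step 1 with the substitution; state before step 1: balance=363113)
step 1 (pay 66114): balance=305750
step 2 (pay 76336): balance=236782
step 3 (pay 63084): balance=179404
step 4 (pay 66602): balance=117125
step 5 (pay 73890): balance=46057

46057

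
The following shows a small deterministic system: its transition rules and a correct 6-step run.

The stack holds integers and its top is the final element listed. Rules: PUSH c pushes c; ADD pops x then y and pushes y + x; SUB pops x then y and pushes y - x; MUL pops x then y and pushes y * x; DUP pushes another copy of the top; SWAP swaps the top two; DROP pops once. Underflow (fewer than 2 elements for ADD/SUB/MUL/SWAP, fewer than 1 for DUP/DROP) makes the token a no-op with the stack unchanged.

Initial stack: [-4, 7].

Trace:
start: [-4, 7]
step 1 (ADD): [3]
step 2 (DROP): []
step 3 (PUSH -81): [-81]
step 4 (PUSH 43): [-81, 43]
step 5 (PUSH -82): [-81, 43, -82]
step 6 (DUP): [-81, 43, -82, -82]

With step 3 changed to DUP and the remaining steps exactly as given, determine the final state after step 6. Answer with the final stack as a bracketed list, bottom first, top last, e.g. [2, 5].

(re-executing from step 3 with the substitution; state before step 3: [])
step 3 (DUP): []
step 4 (PUSH 43): [43]
step 5 (PUSH -82): [43, -82]
step 6 (DUP): [43, -82, -82]

[43, -82, -82]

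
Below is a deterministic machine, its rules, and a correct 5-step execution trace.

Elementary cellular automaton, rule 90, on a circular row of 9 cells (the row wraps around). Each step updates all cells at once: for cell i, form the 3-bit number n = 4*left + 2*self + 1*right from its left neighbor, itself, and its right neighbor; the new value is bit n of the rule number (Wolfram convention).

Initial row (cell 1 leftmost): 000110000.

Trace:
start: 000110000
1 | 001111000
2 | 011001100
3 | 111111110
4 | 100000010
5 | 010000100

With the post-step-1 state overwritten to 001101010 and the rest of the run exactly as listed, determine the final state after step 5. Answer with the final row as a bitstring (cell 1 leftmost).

state after step 1 := 001101010
2 | 011100001
3 | 010110010
4 | 100111101
5 | 111100101

111100101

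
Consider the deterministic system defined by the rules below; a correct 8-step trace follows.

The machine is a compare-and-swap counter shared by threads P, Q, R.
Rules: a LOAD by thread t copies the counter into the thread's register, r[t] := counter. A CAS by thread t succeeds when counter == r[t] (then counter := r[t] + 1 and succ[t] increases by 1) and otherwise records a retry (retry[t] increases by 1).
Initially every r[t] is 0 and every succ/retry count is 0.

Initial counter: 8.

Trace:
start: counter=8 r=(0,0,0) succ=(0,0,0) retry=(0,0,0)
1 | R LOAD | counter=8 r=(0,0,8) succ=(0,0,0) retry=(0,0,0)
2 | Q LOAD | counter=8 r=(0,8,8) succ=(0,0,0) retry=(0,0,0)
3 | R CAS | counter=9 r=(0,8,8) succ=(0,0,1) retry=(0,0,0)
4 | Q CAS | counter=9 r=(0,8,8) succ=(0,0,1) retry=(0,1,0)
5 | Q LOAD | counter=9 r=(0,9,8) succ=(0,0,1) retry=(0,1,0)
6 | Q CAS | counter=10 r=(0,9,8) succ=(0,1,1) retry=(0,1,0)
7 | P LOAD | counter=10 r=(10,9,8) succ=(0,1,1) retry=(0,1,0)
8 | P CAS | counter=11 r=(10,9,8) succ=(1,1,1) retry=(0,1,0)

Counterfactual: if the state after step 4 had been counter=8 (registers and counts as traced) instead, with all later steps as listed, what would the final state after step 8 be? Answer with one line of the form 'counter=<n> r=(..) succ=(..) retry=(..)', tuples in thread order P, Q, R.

state after step 4 := counter=8 r=(0,8,8) succ=(0,0,1) retry=(0,1,0)
5 | Q LOAD | counter=8 r=(0,8,8) succ=(0,0,1) retry=(0,1,0)
6 | Q CAS | counter=9 r=(0,8,8) succ=(0,1,1) retry=(0,1,0)
7 | P LOAD | counter=9 r=(9,8,8) succ=(0,1,1) retry=(0,1,0)
8 | P CAS | counter=10 r=(9,8,8) succ=(1,1,1) retry=(0,1,0)

counter=10 r=(9,8,8) succ=(1,1,1) retry=(0,1,0)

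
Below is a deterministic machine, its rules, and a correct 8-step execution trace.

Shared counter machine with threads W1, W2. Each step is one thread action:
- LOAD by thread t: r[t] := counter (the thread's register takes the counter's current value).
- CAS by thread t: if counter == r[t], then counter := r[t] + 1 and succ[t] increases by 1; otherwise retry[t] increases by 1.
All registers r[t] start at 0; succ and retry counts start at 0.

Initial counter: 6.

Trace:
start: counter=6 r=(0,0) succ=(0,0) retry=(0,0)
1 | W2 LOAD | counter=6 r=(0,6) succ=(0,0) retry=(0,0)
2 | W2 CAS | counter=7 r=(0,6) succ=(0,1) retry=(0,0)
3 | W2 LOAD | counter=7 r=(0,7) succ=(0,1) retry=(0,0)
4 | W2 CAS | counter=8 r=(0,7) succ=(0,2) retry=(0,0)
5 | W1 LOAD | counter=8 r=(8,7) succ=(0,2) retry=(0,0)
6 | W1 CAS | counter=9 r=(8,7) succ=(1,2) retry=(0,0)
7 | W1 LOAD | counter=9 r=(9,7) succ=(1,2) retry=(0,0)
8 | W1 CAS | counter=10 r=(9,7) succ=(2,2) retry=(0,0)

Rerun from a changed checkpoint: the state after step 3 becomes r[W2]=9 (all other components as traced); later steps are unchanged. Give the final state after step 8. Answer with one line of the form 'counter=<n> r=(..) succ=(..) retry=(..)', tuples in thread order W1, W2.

state after step 3 := counter=7 r=(0,9) succ=(0,1) retry=(0,0)
4 | W2 CAS | counter=7 r=(0,9) succ=(0,1) retry=(0,1)
5 | W1 LOAD | counter=7 r=(7,9) succ=(0,1) retry=(0,1)
6 | W1 CAS | counter=8 r=(7,9) succ=(1,1) retry=(0,1)
7 | W1 LOAD | counter=8 r=(8,9) succ=(1,1) retry=(0,1)
8 | W1 CAS | counter=9 r=(8,9) succ=(2,1) retry=(0,1)

counter=9 r=(8,9) succ=(2,1) retry=(0,1)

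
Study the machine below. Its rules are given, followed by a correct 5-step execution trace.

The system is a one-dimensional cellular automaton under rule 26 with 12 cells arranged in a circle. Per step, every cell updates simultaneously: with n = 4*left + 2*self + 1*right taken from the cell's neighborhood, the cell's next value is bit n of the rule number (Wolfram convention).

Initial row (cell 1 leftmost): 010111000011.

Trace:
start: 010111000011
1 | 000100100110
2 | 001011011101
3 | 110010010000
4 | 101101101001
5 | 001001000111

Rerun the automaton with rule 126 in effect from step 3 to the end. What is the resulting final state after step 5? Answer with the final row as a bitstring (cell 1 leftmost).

(re-executing steps 3..5 under rule 126; state before step 3: 001011011101)
3 | 111111110111
4 | 000000011100
5 | 000000110110

000000110110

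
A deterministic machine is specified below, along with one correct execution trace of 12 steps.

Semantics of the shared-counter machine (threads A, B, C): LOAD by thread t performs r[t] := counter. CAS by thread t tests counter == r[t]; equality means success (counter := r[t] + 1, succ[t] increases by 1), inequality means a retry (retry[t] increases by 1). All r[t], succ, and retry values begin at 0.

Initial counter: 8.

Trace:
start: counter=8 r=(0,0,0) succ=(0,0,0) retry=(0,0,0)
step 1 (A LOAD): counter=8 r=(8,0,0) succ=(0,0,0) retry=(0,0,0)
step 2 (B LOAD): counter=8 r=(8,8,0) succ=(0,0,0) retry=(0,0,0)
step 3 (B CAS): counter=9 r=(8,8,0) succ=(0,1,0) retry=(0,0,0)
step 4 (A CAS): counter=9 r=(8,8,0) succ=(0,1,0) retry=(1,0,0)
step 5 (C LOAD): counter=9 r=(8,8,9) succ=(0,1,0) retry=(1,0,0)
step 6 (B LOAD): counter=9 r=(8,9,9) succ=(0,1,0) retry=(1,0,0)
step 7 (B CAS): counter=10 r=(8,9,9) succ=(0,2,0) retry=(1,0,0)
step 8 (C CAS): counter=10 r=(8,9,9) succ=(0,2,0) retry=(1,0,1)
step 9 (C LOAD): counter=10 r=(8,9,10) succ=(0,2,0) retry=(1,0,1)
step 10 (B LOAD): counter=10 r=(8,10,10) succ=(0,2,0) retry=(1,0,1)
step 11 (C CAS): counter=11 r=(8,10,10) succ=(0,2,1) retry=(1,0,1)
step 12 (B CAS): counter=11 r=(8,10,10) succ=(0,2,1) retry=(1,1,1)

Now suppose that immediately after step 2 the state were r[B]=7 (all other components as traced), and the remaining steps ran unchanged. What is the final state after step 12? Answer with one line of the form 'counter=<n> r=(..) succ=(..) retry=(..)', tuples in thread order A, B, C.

state after step 2 := counter=8 r=(8,7,0) succ=(0,0,0) retry=(0,0,0)
step 3 (B CAS): counter=8 r=(8,7,0) succ=(0,0,0) retry=(0,1,0)
step 4 (A CAS): counter=9 r=(8,7,0) succ=(1,0,0) retry=(0,1,0)
step 5 (C LOAD): counter=9 r=(8,7,9) succ=(1,0,0) retry=(0,1,0)
step 6 (B LOAD): counter=9 r=(8,9,9) succ=(1,0,0) retry=(0,1,0)
step 7 (B CAS): counter=10 r=(8,9,9) succ=(1,1,0) retry=(0,1,0)
step 8 (C CAS): counter=10 r=(8,9,9) succ=(1,1,0) retry=(0,1,1)
step 9 (C LOAD): counter=10 r=(8,9,10) succ=(1,1,0) retry=(0,1,1)
step 10 (B LOAD): counter=10 r=(8,10,10) succ=(1,1,0) retry=(0,1,1)
step 11 (C CAS): counter=11 r=(8,10,10) succ=(1,1,1) retry=(0,1,1)
step 12 (B CAS): counter=11 r=(8,10,10) succ=(1,1,1) retry=(0,2,1)

counter=11 r=(8,10,10) succ=(1,1,1) retry=(0,2,1)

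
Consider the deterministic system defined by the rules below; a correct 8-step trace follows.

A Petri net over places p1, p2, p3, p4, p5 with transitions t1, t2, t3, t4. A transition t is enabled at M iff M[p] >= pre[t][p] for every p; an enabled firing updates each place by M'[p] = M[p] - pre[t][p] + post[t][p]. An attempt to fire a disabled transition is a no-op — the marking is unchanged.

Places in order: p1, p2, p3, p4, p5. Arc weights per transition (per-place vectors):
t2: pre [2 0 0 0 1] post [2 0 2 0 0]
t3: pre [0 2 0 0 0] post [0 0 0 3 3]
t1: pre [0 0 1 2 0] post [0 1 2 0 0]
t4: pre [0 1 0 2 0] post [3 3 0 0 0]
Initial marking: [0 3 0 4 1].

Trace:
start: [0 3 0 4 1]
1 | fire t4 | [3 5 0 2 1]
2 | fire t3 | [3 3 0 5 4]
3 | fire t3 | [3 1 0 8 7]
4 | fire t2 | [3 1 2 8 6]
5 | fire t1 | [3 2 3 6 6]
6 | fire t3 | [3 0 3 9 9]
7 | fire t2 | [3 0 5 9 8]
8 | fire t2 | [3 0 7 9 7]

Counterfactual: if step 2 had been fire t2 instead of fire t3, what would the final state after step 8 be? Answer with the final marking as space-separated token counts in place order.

3 2 9 6 3

(re-executing from step 2 with the substitution; state before step 2: [3 5 0 2 1])
2 | fire t2 | [3 5 2 2 0]
3 | fire t3 | [3 3 2 5 3]
4 | fire t2 | [3 3 4 5 2]
5 | fire t1 | [3 4 5 3 2]
6 | fire t3 | [3 2 5 6 5]
7 | fire t2 | [3 2 7 6 4]
8 | fire t2 | [3 2 9 6 3]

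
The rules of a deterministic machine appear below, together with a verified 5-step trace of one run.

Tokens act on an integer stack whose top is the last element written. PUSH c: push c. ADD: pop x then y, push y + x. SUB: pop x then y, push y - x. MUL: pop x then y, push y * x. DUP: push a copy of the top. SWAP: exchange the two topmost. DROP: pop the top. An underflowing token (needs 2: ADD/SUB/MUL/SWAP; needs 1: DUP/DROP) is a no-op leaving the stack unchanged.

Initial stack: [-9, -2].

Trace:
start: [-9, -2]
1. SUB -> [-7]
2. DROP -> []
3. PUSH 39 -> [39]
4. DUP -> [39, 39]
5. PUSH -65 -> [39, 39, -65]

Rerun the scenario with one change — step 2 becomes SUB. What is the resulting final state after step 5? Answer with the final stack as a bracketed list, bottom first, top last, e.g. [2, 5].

(re-executing from step 2 with the substitution; state before step 2: [-7])
2. SUB -> [-7]
3. PUSH 39 -> [-7, 39]
4. DUP -> [-7, 39, 39]
5. PUSH -65 -> [-7, 39, 39, -65]

[-7, 39, 39, -65]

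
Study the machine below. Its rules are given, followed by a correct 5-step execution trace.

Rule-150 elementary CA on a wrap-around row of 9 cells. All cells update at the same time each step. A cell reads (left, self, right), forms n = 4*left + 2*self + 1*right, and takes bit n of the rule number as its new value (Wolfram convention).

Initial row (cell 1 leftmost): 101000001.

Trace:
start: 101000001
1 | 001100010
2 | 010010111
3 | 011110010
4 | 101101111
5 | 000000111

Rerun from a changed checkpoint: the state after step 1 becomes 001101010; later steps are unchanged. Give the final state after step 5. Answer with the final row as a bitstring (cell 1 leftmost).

state after step 1 := 001101010
2 | 010001011
3 | 011011000
4 | 100000100
5 | 110001111

110001111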